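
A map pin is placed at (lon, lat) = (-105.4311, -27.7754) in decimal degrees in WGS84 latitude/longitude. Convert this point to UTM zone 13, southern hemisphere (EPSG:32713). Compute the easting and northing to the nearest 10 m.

Zone 13 central meridian λ₀ = 6×13 − 183 = -105°; Δλ = -0.4311°.
Transverse Mercator on WGS84 with k₀ = 0.9996 gives E = 457525.372 m, N = 6927602.851 m.

E 457530 m, N 6927600 m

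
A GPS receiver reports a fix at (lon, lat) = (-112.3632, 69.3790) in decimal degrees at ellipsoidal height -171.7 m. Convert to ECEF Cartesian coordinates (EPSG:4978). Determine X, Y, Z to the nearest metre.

X -857152 m, Y -2083403 m, Z 5946833 m

WGS84: a = 6378137 m, e² = 0.006694380; N(φ) = a/√(1−e²sin²φ) = 6396920.504 m.
X = (N+h)·cosφ·cosλ = -857151.533 m; Y = (N+h)·cosφ·sinλ = -2083402.579 m; Z = (N(1−e²)+h)·sinφ = 5946832.668 m.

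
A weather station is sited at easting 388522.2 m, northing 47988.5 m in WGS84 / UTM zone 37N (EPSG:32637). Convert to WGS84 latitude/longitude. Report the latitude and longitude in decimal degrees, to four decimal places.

Zone 37N: λ₀ = 39°, k₀ = 0.9996, false easting 500000 m.
Meridian distance M = (N − FN)/k₀ = 48007.7 m.
Inverse transverse Mercator on WGS84 gives φ = 0.43410012°, λ = 37.99819998°.

lat 0.4341°, lon 37.9982°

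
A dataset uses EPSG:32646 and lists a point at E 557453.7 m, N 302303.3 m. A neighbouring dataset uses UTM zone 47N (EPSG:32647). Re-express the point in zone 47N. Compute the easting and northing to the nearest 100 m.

E -110400 m, N 303700 m

UTM 46N → geographic: φ = 2.73490006°, λ = 93.51689969°.
UTM 47N (λ₀ = 99°) forward: E = -110375.863 m, N = 303687.737 m.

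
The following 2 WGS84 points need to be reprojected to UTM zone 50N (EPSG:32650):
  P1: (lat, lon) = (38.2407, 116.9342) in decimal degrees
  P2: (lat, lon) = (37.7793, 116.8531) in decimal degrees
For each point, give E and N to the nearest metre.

UTM zone 50N: λ₀ = 117°, k₀ = 0.9996.
P1 (38.2407°, 116.9342°) → (494241.869, 4232523.780) m.
P2 (37.7793°, 116.8531°) → (487064.012, 4181338.516) m.

P1: E 494242 m, N 4232524 m; P2: E 487064 m, N 4181339 m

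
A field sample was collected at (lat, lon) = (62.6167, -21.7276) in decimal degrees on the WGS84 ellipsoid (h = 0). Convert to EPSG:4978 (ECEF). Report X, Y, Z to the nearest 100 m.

WGS84: a = 6378137 m, e² = 0.006694380; N(φ) = a/√(1−e²sin²φ) = 6395036.510 m.
X = (N+h)·cosφ·cosλ = 2732370.082 m; Y = (N+h)·cosφ·sinλ = -1088867.061 m; Z = (N(1−e²)+h)·sinφ = 5640455.524 m.

X 2732400 m, Y -1088900 m, Z 5640500 m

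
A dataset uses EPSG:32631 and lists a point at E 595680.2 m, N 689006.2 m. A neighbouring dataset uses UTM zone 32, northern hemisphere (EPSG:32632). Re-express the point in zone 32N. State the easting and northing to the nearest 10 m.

UTM 31N → geographic: φ = 6.23269956°, λ = 3.86490006°.
UTM 32N (λ₀ = 9°) forward: E = -68801.988 m, N = 691700.694 m.

E -68800 m, N 691700 m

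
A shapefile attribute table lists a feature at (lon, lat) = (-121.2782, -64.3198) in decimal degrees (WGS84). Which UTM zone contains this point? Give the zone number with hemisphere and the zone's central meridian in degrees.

UTM zone = ⌊(λ + 180)/6⌋ + 1; -121.2782° ∈ [-126°, -120°) → zone 10.
Hemisphere: S (φ < 0).
Central meridian λ₀ = 6×10 − 183 = -123°.

Zone 10S, central meridian -123°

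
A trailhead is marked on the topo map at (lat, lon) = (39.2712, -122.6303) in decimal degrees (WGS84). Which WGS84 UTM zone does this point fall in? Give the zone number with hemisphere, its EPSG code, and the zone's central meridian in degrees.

UTM zone = ⌊(λ + 180)/6⌋ + 1; -122.6303° ∈ [-126°, -120°) → zone 10.
Hemisphere: N (φ ≥ 0).
Central meridian λ₀ = 6×10 − 183 = -123°.
EPSG code: 32610.

Zone 10N (EPSG:32610), central meridian -123°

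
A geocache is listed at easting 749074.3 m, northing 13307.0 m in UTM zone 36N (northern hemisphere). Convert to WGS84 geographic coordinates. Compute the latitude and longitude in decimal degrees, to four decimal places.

lat 0.1203°, lon 35.2378°

Zone 36N: λ₀ = 33°, k₀ = 0.9996, false easting 500000 m.
Meridian distance M = (N − FN)/k₀ = 13312.3 m.
Inverse transverse Mercator on WGS84 gives φ = 0.12030017°, λ = 35.23779976°.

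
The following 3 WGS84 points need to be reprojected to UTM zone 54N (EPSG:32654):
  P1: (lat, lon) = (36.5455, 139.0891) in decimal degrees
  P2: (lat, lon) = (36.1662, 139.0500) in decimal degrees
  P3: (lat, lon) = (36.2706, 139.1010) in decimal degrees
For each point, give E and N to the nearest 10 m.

UTM zone 54N: λ₀ = 141°, k₀ = 0.9996.
P1 (36.5455°, 139.0891°) → (328959.717, 4046153.892) m.
P2 (36.1662°, 139.0500°) → (324610.274, 4004144.414) m.
P3 (36.2706°, 139.1010°) → (329424.808, 4015635.290) m.

P1: E 328960 m, N 4046150 m; P2: E 324610 m, N 4004140 m; P3: E 329420 m, N 4015640 m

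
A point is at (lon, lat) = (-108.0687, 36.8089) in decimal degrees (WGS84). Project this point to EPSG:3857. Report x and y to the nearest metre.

x -12030153 m, y 4412503 m

Web Mercator is spherical with R = a = 6378137 m.
x = R·λ = 6378137 × -1.886154633 = -12030152.655 m.
y = R·ln tan(π/4 + φ/2) = 6378137 × 0.691816949 = 4412503.280 m.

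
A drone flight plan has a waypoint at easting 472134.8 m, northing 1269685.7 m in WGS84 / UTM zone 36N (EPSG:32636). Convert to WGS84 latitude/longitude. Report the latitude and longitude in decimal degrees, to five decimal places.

lat 11.48560°, lon 32.74450°

Zone 36N: λ₀ = 33°, k₀ = 0.9996, false easting 500000 m.
Meridian distance M = (N − FN)/k₀ = 1270193.8 m.
Inverse transverse Mercator on WGS84 gives φ = 11.48560007°, λ = 32.74450004°.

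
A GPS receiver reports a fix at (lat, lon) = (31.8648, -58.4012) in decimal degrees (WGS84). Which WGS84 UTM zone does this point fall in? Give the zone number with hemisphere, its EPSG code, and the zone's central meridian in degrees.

UTM zone = ⌊(λ + 180)/6⌋ + 1; -58.4012° ∈ [-60°, -54°) → zone 21.
Hemisphere: N (φ ≥ 0).
Central meridian λ₀ = 6×21 − 183 = -57°.
EPSG code: 32621.

Zone 21N (EPSG:32621), central meridian -57°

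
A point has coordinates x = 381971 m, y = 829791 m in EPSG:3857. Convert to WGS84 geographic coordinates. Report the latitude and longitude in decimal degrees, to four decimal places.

R = 6378137 m. λ = x/R = 3.43130387°.
φ = 2·arctan(exp(y/R)) − 90° = 2·arctan(1.13894) − 90° = 7.43320002°.

lat 7.4332°, lon 3.4313°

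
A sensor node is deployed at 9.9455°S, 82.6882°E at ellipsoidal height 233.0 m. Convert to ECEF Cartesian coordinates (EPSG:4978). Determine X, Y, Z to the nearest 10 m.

X 799650 m, Y 6232050 m, Z -1094350 m

WGS84: a = 6378137 m, e² = 0.006694380; N(φ) = a/√(1−e²sin²φ) = 6378773.914 m.
X = (N+h)·cosφ·cosλ = 799649.023 m; Y = (N+h)·cosφ·sinλ = 6232053.318 m; Z = (N(1−e²)+h)·sinφ = -1094351.760 m.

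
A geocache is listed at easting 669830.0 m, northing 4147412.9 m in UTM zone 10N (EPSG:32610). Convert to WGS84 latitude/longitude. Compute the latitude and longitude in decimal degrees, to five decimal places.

Zone 10N: λ₀ = -123°, k₀ = 0.9996, false easting 500000 m.
Meridian distance M = (N − FN)/k₀ = 4149072.5 m.
Inverse transverse Mercator on WGS84 gives φ = 37.45799991°, λ = -121.07979992°.

lat 37.45800°, lon -121.07980°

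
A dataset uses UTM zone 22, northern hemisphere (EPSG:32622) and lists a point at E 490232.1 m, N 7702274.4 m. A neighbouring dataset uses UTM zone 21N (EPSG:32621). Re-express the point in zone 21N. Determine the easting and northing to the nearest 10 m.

E 725220 m, N 7712850 m

UTM 22N → geographic: φ = 69.42949990°, λ = -51.24910069°.
UTM 21N (λ₀ = -57°) forward: E = 725223.249 m, N = 7712848.006 m.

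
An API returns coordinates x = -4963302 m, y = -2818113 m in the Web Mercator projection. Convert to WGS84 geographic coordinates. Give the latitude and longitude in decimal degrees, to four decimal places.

R = 6378137 m. λ = x/R = -44.58610046°.
φ = 2·arctan(exp(y/R)) − 90° = 2·arctan(0.64285) − 90° = -24.52990030°.

lat -24.5299°, lon -44.5861°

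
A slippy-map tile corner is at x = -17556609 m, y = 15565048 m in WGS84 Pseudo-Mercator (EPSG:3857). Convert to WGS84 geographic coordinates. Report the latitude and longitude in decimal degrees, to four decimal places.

lat 80.0410°, lon -157.7137°

R = 6378137 m. λ = x/R = -157.71370202°.
φ = 2·arctan(exp(y/R)) − 90° = 2·arctan(11.47735) − 90° = 80.04099973°.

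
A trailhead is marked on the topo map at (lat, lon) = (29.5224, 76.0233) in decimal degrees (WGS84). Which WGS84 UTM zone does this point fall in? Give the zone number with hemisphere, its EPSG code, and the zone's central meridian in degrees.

UTM zone = ⌊(λ + 180)/6⌋ + 1; 76.0233° ∈ [72°, 78°) → zone 43.
Hemisphere: N (φ ≥ 0).
Central meridian λ₀ = 6×43 − 183 = 75°.
EPSG code: 32643.

Zone 43N (EPSG:32643), central meridian 75°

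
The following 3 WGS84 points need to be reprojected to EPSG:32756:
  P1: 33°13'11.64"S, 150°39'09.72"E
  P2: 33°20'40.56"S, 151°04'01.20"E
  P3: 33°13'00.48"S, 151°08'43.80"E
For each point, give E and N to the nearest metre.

P1: E 281246 m, N 6321879 m; P2: E 320119 m, N 6308841 m; P3: E 327173 m, N 6323146 m

UTM zone 56S: λ₀ = 153°, k₀ = 0.9996.
P1 (-33.2199°, 150.6527°) → (281245.923, 6321878.741) m.
P2 (-33.3446°, 151.0670°) → (320118.802, 6308841.328) m.
P3 (-33.2168°, 151.1455°) → (327173.105, 6323145.649) m.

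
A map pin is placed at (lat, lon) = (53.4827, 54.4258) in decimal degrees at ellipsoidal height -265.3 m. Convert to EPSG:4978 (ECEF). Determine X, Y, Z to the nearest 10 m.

WGS84: a = 6378137 m, e² = 0.006694380; N(φ) = a/√(1−e²sin²φ) = 6391971.030 m.
X = (N+h)·cosφ·cosλ = 2212702.254 m; Y = (N+h)·cosφ·sinλ = 3093611.949 m; Z = (N(1−e²)+h)·sinφ = 5102478.729 m.

X 2212700 m, Y 3093610 m, Z 5102480 m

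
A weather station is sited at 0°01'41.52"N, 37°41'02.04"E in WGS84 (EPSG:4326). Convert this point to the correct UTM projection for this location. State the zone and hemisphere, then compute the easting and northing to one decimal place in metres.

Longitude 37.6839° lies in the 6° band [36°, 42°), giving zone 37; latitude is north of the equator, so 37N.
Zone 37 central meridian λ₀ = 6×37 − 183 = 39°; Δλ = -1.3161°.
Transverse Mercator on WGS84 with k₀ = 0.9996 gives E = 353538.072 m, N = 3117.775 m.

Zone 37N: E 353538.1 m, N 3117.8 m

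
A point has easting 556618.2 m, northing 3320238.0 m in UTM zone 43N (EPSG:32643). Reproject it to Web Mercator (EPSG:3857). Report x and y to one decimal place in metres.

x 8414317.4 m, y 3505066.7 m

Unproject from UTM 43N (λ₀ = 75°) → φ = 30.01180015°, λ = 75.58709964°.
Web Mercator (R = 6378137 m): x = 8414317.442 m, y = 3505066.733 m.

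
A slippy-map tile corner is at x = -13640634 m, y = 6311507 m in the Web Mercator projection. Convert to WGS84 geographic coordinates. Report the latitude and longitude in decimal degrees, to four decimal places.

R = 6378137 m. λ = x/R = -122.53590007°.
φ = 2·arctan(exp(y/R)) − 90° = 2·arctan(2.69003) − 90° = 49.21550202°.

lat 49.2155°, lon -122.5359°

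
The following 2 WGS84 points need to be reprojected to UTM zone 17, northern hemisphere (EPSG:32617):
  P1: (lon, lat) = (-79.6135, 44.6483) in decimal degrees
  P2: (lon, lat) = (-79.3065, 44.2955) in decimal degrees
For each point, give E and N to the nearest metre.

P1: E 609944 m, N 4944817 m; P2: E 635100 m, N 4906089 m

UTM zone 17N: λ₀ = -81°, k₀ = 0.9996.
P1 (44.6483°, -79.6135°) → (609944.008, 4944817.138) m.
P2 (44.2955°, -79.3065°) → (635099.683, 4906088.764) m.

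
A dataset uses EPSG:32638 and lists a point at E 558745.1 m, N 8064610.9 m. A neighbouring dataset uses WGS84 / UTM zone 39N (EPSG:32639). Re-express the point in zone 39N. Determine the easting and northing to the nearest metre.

UTM 38N → geographic: φ = 72.67069963°, λ = 46.76719874°.
UTM 39N (λ₀ = 51°) forward: E = 359380.462 m, N = 8068707.102 m.

E 359380 m, N 8068707 m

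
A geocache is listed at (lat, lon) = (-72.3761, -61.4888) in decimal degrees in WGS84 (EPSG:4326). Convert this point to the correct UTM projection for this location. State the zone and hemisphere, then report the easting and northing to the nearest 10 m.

Zone 20S: E 551060 m, N 1968470 m

Longitude -61.4888° lies in the 6° band [-66°, -60°), giving zone 20; latitude is south of the equator, so 20S.
Zone 20 central meridian λ₀ = 6×20 − 183 = -63°; Δλ = +1.5112°.
Transverse Mercator on WGS84 with k₀ = 0.9996 gives E = 551063.660 m, N = 1968474.036 m.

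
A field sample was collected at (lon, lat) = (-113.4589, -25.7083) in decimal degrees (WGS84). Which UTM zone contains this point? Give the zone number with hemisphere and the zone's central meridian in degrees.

Zone 12S, central meridian -111°

UTM zone = ⌊(λ + 180)/6⌋ + 1; -113.4589° ∈ [-114°, -108°) → zone 12.
Hemisphere: S (φ < 0).
Central meridian λ₀ = 6×12 − 183 = -111°.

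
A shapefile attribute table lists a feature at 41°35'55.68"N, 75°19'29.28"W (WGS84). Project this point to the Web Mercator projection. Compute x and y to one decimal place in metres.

Web Mercator is spherical with R = a = 6378137 m.
x = R·λ = 6378137 × -1.314665768 = -8385118.380 m.
y = R·ln tan(π/4 + φ/2) = 6378137 × 0.799774261 = 5101069.804 m.

x -8385118.4 m, y 5101069.8 m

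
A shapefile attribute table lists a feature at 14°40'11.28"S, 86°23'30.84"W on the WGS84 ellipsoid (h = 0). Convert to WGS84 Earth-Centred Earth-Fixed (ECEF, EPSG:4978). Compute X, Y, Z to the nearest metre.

X 388385 m, Y -6159310 m, Z -1604782 m

WGS84: a = 6378137 m, e² = 0.006694380; N(φ) = a/√(1−e²sin²φ) = 6379506.640 m.
X = (N+h)·cosφ·cosλ = 388385.177 m; Y = (N+h)·cosφ·sinλ = -6159310.497 m; Z = (N(1−e²)+h)·sinφ = -1604782.336 m.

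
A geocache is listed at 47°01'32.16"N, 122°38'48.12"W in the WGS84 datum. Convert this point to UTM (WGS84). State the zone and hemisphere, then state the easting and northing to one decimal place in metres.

Longitude -122.6467° lies in the 6° band [-126°, -120°), giving zone 10; latitude is north of the equator, so 10N.
Zone 10 central meridian λ₀ = 6×10 − 183 = -123°; Δλ = +0.3533°.
Transverse Mercator on WGS84 with k₀ = 0.9996 gives E = 526846.992 m, N = 5208069.513 m.

Zone 10N: E 526847.0 m, N 5208069.5 m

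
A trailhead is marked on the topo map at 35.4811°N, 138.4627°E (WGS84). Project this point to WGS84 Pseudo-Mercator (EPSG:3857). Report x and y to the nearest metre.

x 15413597 m, y 4229454 m

Web Mercator is spherical with R = a = 6378137 m.
x = R·λ = 6378137 × 2.416630006 = 15413597.258 m.
y = R·ln tan(π/4 + φ/2) = 6378137 × 0.663117528 = 4229454.442 m.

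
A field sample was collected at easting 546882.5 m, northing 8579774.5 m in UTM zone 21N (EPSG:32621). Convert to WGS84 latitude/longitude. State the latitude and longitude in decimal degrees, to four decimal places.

Zone 21N: λ₀ = -57°, k₀ = 0.9996, false easting 500000 m.
Meridian distance M = (N − FN)/k₀ = 8583207.8 m.
Inverse transverse Mercator on WGS84 gives φ = 77.28890026°, λ = -55.09099955°.

lat 77.2889°, lon -55.0910°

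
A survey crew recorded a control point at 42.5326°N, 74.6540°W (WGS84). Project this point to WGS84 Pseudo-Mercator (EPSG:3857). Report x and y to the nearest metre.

x -8310445 m, y 5241097 m

Web Mercator is spherical with R = a = 6378137 m.
x = R·λ = 6378137 × -1.302958100 = -8310445.266 m.
y = R·ln tan(π/4 + φ/2) = 6378137 × 0.821728547 = 5241097.253 m.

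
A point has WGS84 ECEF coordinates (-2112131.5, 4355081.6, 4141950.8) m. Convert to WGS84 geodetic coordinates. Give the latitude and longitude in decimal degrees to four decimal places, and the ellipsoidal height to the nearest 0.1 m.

λ = atan2(Y, X) = 115.87250040°; p = √(X²+Y²) = 4840230.9 m.
Bowring's method on WGS84 (a = 6378137 m, b = 6356752.314 m) gives φ = 40.74489965°, h = 1454.389 m.

lat 40.7449°, lon 115.8725°, h 1454.4 m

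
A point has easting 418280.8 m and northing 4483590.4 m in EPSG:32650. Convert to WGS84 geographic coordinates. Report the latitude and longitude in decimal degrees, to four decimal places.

lat 40.4990°, lon 116.0356°

Zone 50N: λ₀ = 117°, k₀ = 0.9996, false easting 500000 m.
Meridian distance M = (N − FN)/k₀ = 4485384.6 m.
Inverse transverse Mercator on WGS84 gives φ = 40.49899998°, λ = 116.03559949°.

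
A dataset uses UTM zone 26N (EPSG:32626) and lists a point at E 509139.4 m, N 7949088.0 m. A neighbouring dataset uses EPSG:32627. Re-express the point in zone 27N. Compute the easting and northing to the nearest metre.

E 298501 m, N 7958658 m

UTM 26N → geographic: φ = 71.64260039°, λ = -26.73999877°.
UTM 27N (λ₀ = -21°) forward: E = 298501.271 m, N = 7958657.551 m.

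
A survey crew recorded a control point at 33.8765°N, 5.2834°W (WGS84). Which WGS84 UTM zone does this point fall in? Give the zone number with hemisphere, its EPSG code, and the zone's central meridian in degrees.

Zone 30N (EPSG:32630), central meridian -3°

UTM zone = ⌊(λ + 180)/6⌋ + 1; -5.2834° ∈ [-6°, 0°) → zone 30.
Hemisphere: N (φ ≥ 0).
Central meridian λ₀ = 6×30 − 183 = -3°.
EPSG code: 32630.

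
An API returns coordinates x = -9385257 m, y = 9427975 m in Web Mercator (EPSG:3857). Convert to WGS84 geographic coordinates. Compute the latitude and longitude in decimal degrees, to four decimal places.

lat 64.3063°, lon -84.3092°

R = 6378137 m. λ = x/R = -84.30919808°.
φ = 2·arctan(exp(y/R)) − 90° = 2·arctan(4.38492) − 90° = 64.30629824°.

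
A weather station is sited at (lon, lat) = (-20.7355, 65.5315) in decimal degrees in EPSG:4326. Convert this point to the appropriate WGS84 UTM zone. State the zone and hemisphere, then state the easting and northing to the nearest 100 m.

Longitude -20.7355° lies in the 6° band [-24°, -18°), giving zone 27; latitude is north of the equator, so 27N.
Zone 27 central meridian λ₀ = 6×27 − 183 = -21°; Δλ = +0.2645°.
Transverse Mercator on WGS84 with k₀ = 0.9996 gives E = 512224.537 m, N = 7267716.998 m.

Zone 27N: E 512200 m, N 7267700 m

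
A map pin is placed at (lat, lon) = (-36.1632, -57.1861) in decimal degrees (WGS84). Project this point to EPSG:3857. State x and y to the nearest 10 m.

Web Mercator is spherical with R = a = 6378137 m.
x = R·λ = 6378137 × -0.998085731 = -6365927.532 m.
y = R·ln tan(π/4 + φ/2) = 6378137 × -0.677799919 = -4323100.739 m.

x -6365930 m, y -4323100 m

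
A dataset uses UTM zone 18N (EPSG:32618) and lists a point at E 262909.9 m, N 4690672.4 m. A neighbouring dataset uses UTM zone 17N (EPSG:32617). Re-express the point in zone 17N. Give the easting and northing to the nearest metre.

E 757244 m, N 4691384 m

UTM 18N → geographic: φ = 42.33219977°, λ = -77.87769977°.
UTM 17N (λ₀ = -81°) forward: E = 757244.233 m, N = 4691383.702 m.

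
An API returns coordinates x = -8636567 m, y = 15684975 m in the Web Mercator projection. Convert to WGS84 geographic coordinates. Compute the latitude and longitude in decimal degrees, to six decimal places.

R = 6378137 m. λ = x/R = -77.58360138°.
φ = 2·arctan(exp(y/R)) − 90° = 2·arctan(11.69520) − 90° = 80.22560062°.

lat 80.225601°, lon -77.583601°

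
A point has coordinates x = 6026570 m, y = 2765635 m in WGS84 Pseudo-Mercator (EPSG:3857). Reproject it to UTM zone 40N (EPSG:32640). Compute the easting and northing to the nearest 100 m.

Web Mercator inverse (R = 6378137 m) → φ = 24.10030104°, λ = 54.13759942°.
UTM 40N forward: E = 209007.015 m, N = 2668301.091 m.

E 209000 m, N 2668300 m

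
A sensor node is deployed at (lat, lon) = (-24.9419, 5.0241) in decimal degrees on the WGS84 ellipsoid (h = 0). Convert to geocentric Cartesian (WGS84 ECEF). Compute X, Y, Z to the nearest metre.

WGS84: a = 6378137 m, e² = 0.006694380; N(φ) = a/√(1−e²sin²φ) = 6381936.858 m.
X = (N+h)·cosφ·cosλ = 5764498.168 m; Y = (N+h)·cosφ·sinλ = 506771.578 m; Z = (N(1−e²)+h)·sinφ = -2673240.197 m.

X 5764498 m, Y 506772 m, Z -2673240 m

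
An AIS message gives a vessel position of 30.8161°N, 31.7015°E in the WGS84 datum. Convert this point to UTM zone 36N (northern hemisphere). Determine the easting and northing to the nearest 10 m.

E 375790 m, N 3409940 m

Zone 36 central meridian λ₀ = 6×36 − 183 = 33°; Δλ = -1.2985°.
Transverse Mercator on WGS84 with k₀ = 0.9996 gives E = 375794.978 m, N = 3409942.569 m.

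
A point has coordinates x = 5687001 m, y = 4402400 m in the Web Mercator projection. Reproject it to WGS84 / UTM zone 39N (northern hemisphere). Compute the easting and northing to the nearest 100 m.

Web Mercator inverse (R = 6378137 m) → φ = 36.73620014°, λ = 51.08719919°.
UTM 39N forward: E = 507785.363 m, N = 4065612.390 m.

E 507800 m, N 4065600 m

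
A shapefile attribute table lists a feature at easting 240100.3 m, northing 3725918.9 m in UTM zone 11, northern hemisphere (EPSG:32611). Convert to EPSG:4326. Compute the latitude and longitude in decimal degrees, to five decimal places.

lat 33.64140°, lon -119.80220°

Zone 11N: λ₀ = -117°, k₀ = 0.9996, false easting 500000 m.
Meridian distance M = (N − FN)/k₀ = 3727409.9 m.
Inverse transverse Mercator on WGS84 gives φ = 33.64140004°, λ = -119.80219948°.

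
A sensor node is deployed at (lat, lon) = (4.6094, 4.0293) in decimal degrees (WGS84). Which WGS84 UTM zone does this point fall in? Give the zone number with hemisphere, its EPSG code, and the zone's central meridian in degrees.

Zone 31N (EPSG:32631), central meridian 3°

UTM zone = ⌊(λ + 180)/6⌋ + 1; 4.0293° ∈ [0°, 6°) → zone 31.
Hemisphere: N (φ ≥ 0).
Central meridian λ₀ = 6×31 − 183 = 3°.
EPSG code: 32631.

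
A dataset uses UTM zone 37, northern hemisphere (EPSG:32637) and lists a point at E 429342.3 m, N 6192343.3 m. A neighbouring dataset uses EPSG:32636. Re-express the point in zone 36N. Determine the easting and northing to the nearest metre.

E 804653 m, N 6202497 m

UTM 37N → geographic: φ = 55.87140005°, λ = 37.87080032°.
UTM 36N (λ₀ = 33°) forward: E = 804652.991 m, N = 6202496.816 m.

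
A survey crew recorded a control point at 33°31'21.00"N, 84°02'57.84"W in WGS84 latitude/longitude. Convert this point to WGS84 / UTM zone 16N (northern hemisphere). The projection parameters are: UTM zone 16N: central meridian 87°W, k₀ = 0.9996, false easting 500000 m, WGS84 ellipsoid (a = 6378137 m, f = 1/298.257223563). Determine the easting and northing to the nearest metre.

Zone 16 central meridian λ₀ = 6×16 − 183 = -87°; Δλ = +2.9506°.
Transverse Mercator on WGS84 with k₀ = 0.9996 gives E = 774044.267 m, N = 3713112.813 m.

E 774044 m, N 3713113 m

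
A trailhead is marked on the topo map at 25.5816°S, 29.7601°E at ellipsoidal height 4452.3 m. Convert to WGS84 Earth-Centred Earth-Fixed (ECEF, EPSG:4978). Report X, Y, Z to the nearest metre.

WGS84: a = 6378137 m, e² = 0.006694380; N(φ) = a/√(1−e²sin²φ) = 6382121.175 m.
X = (N+h)·cosφ·cosλ = 5000760.169 m; Y = (N+h)·cosφ·sinλ = 2859339.517 m; Z = (N(1−e²)+h)·sinφ = -2739249.387 m.

X 5000760 m, Y 2859340 m, Z -2739249 m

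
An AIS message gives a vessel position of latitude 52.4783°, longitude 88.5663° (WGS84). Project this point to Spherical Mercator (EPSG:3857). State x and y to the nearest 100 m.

x 9859200 m, y 6887100 m

Web Mercator is spherical with R = a = 6378137 m.
x = R·λ = 6378137 × 1.545773541 = 9859155.417 m.
y = R·ln tan(π/4 + φ/2) = 6378137 × 1.079794083 = 6887074.592 m.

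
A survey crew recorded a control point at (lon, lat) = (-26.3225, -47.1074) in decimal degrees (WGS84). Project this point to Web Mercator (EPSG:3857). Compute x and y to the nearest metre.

Web Mercator is spherical with R = a = 6378137 m.
x = R·λ = 6378137 × -0.459414292 = -2930207.296 m.
y = R·ln tan(π/4 + φ/2) = 6378137 × -0.934382899 = -5959622.139 m.

x -2930207 m, y -5959622 m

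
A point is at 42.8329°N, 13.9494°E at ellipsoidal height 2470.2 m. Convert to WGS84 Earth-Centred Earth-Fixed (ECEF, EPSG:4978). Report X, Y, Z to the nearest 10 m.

WGS84: a = 6378137 m, e² = 0.006694380; N(φ) = a/√(1−e²sin²φ) = 6388027.669 m.
X = (N+h)·cosφ·cosλ = 4548198.363 m; Y = (N+h)·cosφ·sinλ = 1129727.777 m; Z = (N(1−e²)+h)·sinφ = 4315586.358 m.

X 4548200 m, Y 1129730 m, Z 4315590 m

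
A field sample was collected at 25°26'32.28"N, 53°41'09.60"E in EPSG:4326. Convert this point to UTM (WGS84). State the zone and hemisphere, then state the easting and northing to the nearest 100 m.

Zone 39N: E 770100 m, N 2816600 m

Longitude 53.6860° lies in the 6° band [48°, 54°), giving zone 39; latitude is north of the equator, so 39N.
Zone 39 central meridian λ₀ = 6×39 − 183 = 51°; Δλ = +2.6860°.
Transverse Mercator on WGS84 with k₀ = 0.9996 gives E = 770127.983 m, N = 2816645.913 m.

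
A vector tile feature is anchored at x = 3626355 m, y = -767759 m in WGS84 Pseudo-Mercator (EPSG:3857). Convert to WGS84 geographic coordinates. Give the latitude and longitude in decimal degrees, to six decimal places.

lat -6.880301°, lon 32.576101°

R = 6378137 m. λ = x/R = 32.57610122°.
φ = 2·arctan(exp(y/R)) − 90° = 2·arctan(0.88659) − 90° = -6.88030076°.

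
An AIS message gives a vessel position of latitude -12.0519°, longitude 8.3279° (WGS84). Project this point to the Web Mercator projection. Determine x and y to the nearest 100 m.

x 927100 m, y -1351600 m

Web Mercator is spherical with R = a = 6378137 m.
x = R·λ = 6378137 × 0.145349275 = 927057.587 m.
y = R·ln tan(π/4 + φ/2) = 6378137 × -0.211913844 = -1351615.532 m.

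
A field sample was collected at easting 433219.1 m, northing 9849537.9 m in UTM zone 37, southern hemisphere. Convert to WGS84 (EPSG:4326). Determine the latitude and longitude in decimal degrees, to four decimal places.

lat -1.3612°, lon 38.3997°

Zone 37S: λ₀ = 39°, k₀ = 0.9996, false easting 500000 m, false northing 10000000 m.
Meridian distance M = (N − FN)/k₀ = -150522.3 m.
Inverse transverse Mercator on WGS84 gives φ = -1.36120006°, λ = 38.39969968°.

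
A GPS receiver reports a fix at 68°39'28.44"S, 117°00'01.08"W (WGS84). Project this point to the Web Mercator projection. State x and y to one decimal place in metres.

Web Mercator is spherical with R = a = 6378137 m.
x = R·λ = 6378137 × -2.042040461 = -13024413.819 m.
y = R·ln tan(π/4 + φ/2) = 6378137 × -1.669035598 = -10645337.704 m.

x -13024413.8 m, y -10645337.7 m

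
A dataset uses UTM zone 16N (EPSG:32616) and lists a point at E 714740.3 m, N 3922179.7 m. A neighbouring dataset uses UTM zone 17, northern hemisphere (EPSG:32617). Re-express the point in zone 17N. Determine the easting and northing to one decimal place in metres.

E 169948.6 m, N 3925682.3 m

UTM 16N → geographic: φ = 35.41990042°, λ = -84.63479944°.
UTM 17N (λ₀ = -81°) forward: E = 169948.609 m, N = 3925682.343 m.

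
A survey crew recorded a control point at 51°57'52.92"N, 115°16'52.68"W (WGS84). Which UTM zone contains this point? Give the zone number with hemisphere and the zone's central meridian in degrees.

UTM zone = ⌊(λ + 180)/6⌋ + 1; -115.2813° ∈ [-120°, -114°) → zone 11.
Hemisphere: N (φ ≥ 0).
Central meridian λ₀ = 6×11 − 183 = -117°.

Zone 11N, central meridian -117°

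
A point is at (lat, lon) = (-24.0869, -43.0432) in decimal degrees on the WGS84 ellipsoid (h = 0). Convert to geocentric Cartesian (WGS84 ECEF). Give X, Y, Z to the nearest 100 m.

WGS84: a = 6378137 m, e² = 0.006694380; N(φ) = a/√(1−e²sin²φ) = 6381695.910 m.
X = (N+h)·cosφ·cosλ = 4257888.480 m; Y = (N+h)·cosφ·sinλ = -3976551.529 m; Z = (N(1−e²)+h)·sinφ = -2587073.274 m.

X 4257900 m, Y -3976600 m, Z -2587100 m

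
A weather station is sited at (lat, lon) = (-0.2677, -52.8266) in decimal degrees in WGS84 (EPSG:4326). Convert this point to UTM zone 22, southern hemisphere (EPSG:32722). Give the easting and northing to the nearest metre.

E 296713 m, N 9970396 m

Zone 22 central meridian λ₀ = 6×22 − 183 = -51°; Δλ = -1.8266°.
Transverse Mercator on WGS84 with k₀ = 0.9996 gives E = 296712.688 m, N = 9970395.961 m.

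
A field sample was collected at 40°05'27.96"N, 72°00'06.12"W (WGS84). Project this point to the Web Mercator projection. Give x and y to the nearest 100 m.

Web Mercator is spherical with R = a = 6378137 m.
x = R·λ = 6378137 × -1.256666732 = -8015192.580 m.
y = R·ln tan(π/4 + φ/2) = 6378137 × 0.764986630 = 4879189.528 m.

x -8015200 m, y 4879200 m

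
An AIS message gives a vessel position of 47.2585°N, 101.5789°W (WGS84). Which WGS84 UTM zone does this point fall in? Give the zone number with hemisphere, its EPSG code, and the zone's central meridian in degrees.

Zone 14N (EPSG:32614), central meridian -99°

UTM zone = ⌊(λ + 180)/6⌋ + 1; -101.5789° ∈ [-102°, -96°) → zone 14.
Hemisphere: N (φ ≥ 0).
Central meridian λ₀ = 6×14 − 183 = -99°.
EPSG code: 32614.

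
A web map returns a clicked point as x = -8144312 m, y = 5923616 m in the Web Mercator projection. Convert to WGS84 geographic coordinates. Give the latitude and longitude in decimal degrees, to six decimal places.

lat 46.886797°, lon -73.161599°

R = 6378137 m. λ = x/R = -73.16159948°.
φ = 2·arctan(exp(y/R)) − 90° = 2·arctan(2.53131) − 90° = 46.88679702°.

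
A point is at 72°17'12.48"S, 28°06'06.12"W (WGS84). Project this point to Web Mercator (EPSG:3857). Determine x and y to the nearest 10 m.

x -3128270 m, y -11857310 m

Web Mercator is spherical with R = a = 6378137 m.
x = R·λ = 6378137 × -0.490467190 = -3128266.934 m.
y = R·ln tan(π/4 + φ/2) = 6378137 × -1.859054650 = -11857305.249 m.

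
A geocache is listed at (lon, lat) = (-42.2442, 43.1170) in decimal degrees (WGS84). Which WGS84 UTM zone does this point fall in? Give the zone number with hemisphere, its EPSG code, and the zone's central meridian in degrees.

Zone 23N (EPSG:32623), central meridian -45°

UTM zone = ⌊(λ + 180)/6⌋ + 1; -42.2442° ∈ [-48°, -42°) → zone 23.
Hemisphere: N (φ ≥ 0).
Central meridian λ₀ = 6×23 − 183 = -45°.
EPSG code: 32623.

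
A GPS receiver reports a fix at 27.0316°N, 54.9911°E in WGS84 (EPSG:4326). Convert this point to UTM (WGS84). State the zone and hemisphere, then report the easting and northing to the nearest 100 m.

Longitude 54.9911° lies in the 6° band [54°, 60°), giving zone 40; latitude is north of the equator, so 40N.
Zone 40 central meridian λ₀ = 6×40 − 183 = 57°; Δλ = -2.0089°.
Transverse Mercator on WGS84 with k₀ = 0.9996 gives E = 300718.216 m, N = 2991523.445 m.

Zone 40N: E 300700 m, N 2991500 m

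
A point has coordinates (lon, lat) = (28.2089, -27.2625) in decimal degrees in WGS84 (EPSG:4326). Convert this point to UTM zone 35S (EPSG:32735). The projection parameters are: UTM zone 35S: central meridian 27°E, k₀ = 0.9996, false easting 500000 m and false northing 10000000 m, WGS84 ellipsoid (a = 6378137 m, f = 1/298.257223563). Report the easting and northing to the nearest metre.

Zone 35 central meridian λ₀ = 6×35 − 183 = 27°; Δλ = +1.2089°.
Transverse Mercator on WGS84 with k₀ = 0.9996 gives E = 619666.676 m, N = 6983911.585 m.

E 619667 m, N 6983912 m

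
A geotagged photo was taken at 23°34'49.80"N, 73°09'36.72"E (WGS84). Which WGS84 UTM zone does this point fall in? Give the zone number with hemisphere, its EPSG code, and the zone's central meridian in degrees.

Zone 43N (EPSG:32643), central meridian 75°

UTM zone = ⌊(λ + 180)/6⌋ + 1; 73.1602° ∈ [72°, 78°) → zone 43.
Hemisphere: N (φ ≥ 0).
Central meridian λ₀ = 6×43 − 183 = 75°.
EPSG code: 32643.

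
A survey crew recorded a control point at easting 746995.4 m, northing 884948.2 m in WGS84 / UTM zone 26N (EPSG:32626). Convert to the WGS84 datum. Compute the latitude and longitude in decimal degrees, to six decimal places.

Zone 26N: λ₀ = -27°, k₀ = 0.9996, false easting 500000 m.
Meridian distance M = (N − FN)/k₀ = 885302.3 m.
Inverse transverse Mercator on WGS84 gives φ = 7.99980022°, λ = -24.75920000°.

lat 7.999800°, lon -24.759200°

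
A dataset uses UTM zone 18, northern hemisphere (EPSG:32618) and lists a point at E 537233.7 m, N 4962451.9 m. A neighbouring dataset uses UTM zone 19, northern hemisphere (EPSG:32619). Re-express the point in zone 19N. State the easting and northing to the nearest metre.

E 62814 m, N 4977235 m

UTM 18N → geographic: φ = 44.81450018°, λ = -74.52909984°.
UTM 19N (λ₀ = -69°) forward: E = 62813.937 m, N = 4977235.037 m.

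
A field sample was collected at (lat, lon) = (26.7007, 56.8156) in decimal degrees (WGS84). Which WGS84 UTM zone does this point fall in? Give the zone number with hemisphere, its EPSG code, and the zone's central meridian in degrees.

Zone 40N (EPSG:32640), central meridian 57°

UTM zone = ⌊(λ + 180)/6⌋ + 1; 56.8156° ∈ [54°, 60°) → zone 40.
Hemisphere: N (φ ≥ 0).
Central meridian λ₀ = 6×40 − 183 = 57°.
EPSG code: 32640.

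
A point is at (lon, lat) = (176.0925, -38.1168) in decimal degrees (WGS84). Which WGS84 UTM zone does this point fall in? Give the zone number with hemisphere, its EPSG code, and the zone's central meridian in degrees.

Zone 60S (EPSG:32760), central meridian 177°

UTM zone = ⌊(λ + 180)/6⌋ + 1; 176.0925° ∈ [174°, 180°) → zone 60.
Hemisphere: S (φ < 0).
Central meridian λ₀ = 6×60 − 183 = 177°.
EPSG code: 32760.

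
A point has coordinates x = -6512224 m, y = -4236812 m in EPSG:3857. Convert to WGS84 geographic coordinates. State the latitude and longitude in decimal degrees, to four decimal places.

lat -35.5349°, lon -58.5003°

R = 6378137 m. λ = x/R = -58.50030353°.
φ = 2·arctan(exp(y/R)) − 90° = 2·arctan(0.51465) − 90° = -35.53490284°.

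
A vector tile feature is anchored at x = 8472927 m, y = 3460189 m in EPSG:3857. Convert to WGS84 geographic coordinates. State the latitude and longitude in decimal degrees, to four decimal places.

lat 29.6621°, lon 76.1136°

R = 6378137 m. λ = x/R = 76.11359825°.
φ = 2·arctan(exp(y/R)) − 90° = 2·arctan(1.72032) − 90° = 29.66209629°.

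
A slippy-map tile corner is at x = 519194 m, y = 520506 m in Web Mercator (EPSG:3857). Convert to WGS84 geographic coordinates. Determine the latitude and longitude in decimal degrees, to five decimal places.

lat 4.67060°, lon 4.66400°

R = 6378137 m. λ = x/R = 4.66399906°.
φ = 2·arctan(exp(y/R)) − 90° = 2·arctan(1.08503) − 90° = 4.67060358°.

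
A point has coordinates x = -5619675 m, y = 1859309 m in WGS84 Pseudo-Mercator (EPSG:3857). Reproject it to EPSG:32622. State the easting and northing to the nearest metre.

E 555248 m, N 1821085 m

Web Mercator inverse (R = 6378137 m) → φ = 16.47080007°, λ = -50.48239944°.
UTM 22N forward: E = 555247.997 m, N = 1821084.560 m.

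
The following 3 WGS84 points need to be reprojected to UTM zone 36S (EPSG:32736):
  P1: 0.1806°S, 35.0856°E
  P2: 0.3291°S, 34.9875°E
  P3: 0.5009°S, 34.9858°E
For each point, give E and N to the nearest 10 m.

P1: E 732130 m, N 9980020 m; P2: E 721200 m, N 9963600 m; P3: E 721010 m, N 9944600 m

UTM zone 36S: λ₀ = 33°, k₀ = 0.9996.
P1 (-0.1806°, 35.0856°) → (732125.529, 9980024.952) m.
P2 (-0.3291°, 34.9875°) → (721200.027, 9963602.515) m.
P3 (-0.5009°, 34.9858°) → (721005.976, 9944601.994) m.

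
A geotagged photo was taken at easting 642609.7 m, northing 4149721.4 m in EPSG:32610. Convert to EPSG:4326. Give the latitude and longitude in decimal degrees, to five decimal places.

Zone 10N: λ₀ = -123°, k₀ = 0.9996, false easting 500000 m.
Meridian distance M = (N − FN)/k₀ = 4151382.0 m.
Inverse transverse Mercator on WGS84 gives φ = 37.48339966°, λ = -121.38699978°.

lat 37.48340°, lon -121.38700°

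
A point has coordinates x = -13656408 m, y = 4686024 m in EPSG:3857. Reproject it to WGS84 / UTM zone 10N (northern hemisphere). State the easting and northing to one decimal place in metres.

Web Mercator inverse (R = 6378137 m) → φ = 38.75069903°, λ = -122.67760033°.
UTM 10N forward: E = 528014.886 m, N = 4289161.315 m.

E 528014.9 m, N 4289161.3 m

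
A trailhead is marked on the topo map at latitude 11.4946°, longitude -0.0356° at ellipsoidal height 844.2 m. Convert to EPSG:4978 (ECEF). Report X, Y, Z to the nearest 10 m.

WGS84: a = 6378137 m, e² = 0.006694380; N(φ) = a/√(1−e²sin²φ) = 6378984.947 m.
X = (N+h)·cosφ·cosλ = 6251870.835 m; Y = (N+h)·cosφ·sinλ = -3884.521 m; Z = (N(1−e²)+h)·sinφ = 1262834.405 m.

X 6251870 m, Y -3880 m, Z 1262830 m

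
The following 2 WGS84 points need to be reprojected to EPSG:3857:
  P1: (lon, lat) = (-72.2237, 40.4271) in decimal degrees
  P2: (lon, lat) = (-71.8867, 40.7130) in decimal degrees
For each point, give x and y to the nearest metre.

Web Mercator: x = R·λ, y = R·ln tan(π/4+φ/2), R = 6378137 m.
P1 (40.4271°, -72.2237°) → (-8039905.507, 4928202.785) m.
P2 (40.7130°, -71.8867°) → (-8002390.839, 4970100.952) m.

P1: x -8039906 m, y 4928203 m; P2: x -8002391 m, y 4970101 m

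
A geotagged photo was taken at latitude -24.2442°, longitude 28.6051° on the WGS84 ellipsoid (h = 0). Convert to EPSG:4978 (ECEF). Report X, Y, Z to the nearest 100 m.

X 5108600 m, Y 2785900 m, Z -2603000 m

WGS84: a = 6378137 m, e² = 0.006694380; N(φ) = a/√(1−e²sin²φ) = 6381739.767 m.
X = (N+h)·cosφ·cosλ = 5108641.376 m; Y = (N+h)·cosφ·sinλ = 2785911.630 m; Z = (N(1−e²)+h)·sinφ = -2602969.105 m.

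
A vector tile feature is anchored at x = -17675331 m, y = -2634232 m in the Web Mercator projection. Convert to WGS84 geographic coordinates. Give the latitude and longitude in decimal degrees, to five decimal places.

lat -23.01830°, lon -158.78020°

R = 6378137 m. λ = x/R = -158.78019989°.
φ = 2·arctan(exp(y/R)) − 90° = 2·arctan(0.66166) − 90° = -23.01830113°.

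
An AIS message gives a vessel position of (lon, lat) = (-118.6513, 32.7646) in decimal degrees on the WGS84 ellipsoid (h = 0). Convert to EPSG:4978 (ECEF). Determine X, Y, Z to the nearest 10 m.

WGS84: a = 6378137 m, e² = 0.006694380; N(φ) = a/√(1−e²sin²φ) = 6384398.970 m.
X = (N+h)·cosφ·cosλ = -2574147.544 m; Y = (N+h)·cosφ·sinλ = -4711278.963 m; Z = (N(1−e²)+h)·sinφ = 3432034.811 m.

X -2574150 m, Y -4711280 m, Z 3432030 m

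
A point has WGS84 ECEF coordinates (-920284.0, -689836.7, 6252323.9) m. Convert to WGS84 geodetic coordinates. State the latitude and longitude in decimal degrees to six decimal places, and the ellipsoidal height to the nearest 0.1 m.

λ = atan2(Y, X) = -143.14509921°; p = √(X²+Y²) = 1150129.3 m.
Bowring's method on WGS84 (a = 6378137 m, b = 6356752.314 m) gives φ = 79.645100496°, h = -220.567 m.

lat 79.645100°, lon -143.145099°, h -220.6 m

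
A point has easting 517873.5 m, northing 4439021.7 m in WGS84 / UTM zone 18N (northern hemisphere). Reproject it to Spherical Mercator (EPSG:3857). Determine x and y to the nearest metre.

Unproject from UTM 18N (λ₀ = -75°) → φ = 40.10130004°, λ = -74.79029950°.
Web Mercator (R = 6378137 m): x = -8325618.056 m, y = 4880673.864 m.

x -8325618 m, y 4880674 m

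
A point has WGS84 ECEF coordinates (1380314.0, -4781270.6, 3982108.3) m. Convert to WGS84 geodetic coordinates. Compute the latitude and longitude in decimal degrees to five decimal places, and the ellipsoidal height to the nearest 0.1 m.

lat 38.85380°, lon -73.89700°, h 3853.8 m

λ = atan2(Y, X) = -73.89700060°; p = √(X²+Y²) = 4976526.4 m.
Bowring's method on WGS84 (a = 6378137 m, b = 6356752.314 m) gives φ = 38.85379956°, h = 3853.781 m.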